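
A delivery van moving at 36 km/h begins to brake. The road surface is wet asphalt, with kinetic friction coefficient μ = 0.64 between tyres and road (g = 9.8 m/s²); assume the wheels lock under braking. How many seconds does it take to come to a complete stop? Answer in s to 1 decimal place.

Braking time ≈ 1.6 s

36 km/h ÷ 3.6 = 10.0000 m/s.
a = μg = 0.64 × 9.8 = 6.272 m/s².
Braking time = v/a = 10.0000 / 6.272 = 1.594 s.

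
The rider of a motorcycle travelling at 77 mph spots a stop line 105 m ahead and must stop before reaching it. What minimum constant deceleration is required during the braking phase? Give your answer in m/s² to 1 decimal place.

Required deceleration ≈ 5.6 m/s²

77 mph × 0.44704 = 34.4221 m/s.
v² = 2a·d ⇒ a = v²/(2d) = 34.4221² / (2 × 105.000) = 1184.881 / 210.000 = 5.6423 m/s².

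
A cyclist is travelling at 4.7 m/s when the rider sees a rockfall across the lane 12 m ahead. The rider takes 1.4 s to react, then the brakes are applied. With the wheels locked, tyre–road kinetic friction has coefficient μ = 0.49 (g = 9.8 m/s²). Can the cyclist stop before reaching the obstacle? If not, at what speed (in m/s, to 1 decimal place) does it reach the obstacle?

a = μg = 0.49 × 9.8 = 4.802 m/s².
Reaction distance = 4.7000 × 1.4 = 6.580 m.
Braking distance = v²/(2a) = 22.090 / 9.604 = 2.300 m.
Total stopping distance = 6.580 + 2.300 = 8.880 m, vs 12 m available — it stops with 12 − 8.880 = 3.120 m to spare.

Yes — it stops about 3.1 m short of the obstacle, so it never reaches it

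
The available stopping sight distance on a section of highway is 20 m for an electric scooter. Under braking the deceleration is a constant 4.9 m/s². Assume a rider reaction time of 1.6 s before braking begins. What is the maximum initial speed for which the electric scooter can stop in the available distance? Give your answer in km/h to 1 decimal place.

Stopping distance: v·t_r + v²/(2a) = 20 with t_r = 1.6 s and a = 4.900 m/s².
So v² + 15.680 v − 196.00 = 0.
Positive root: v = −a·t_r + √((a·t_r)² + 2a·d) = −7.840 + √(61.466 + 196.00) = 8.2057 m/s.
8.2057 m/s × 3.6 = 29.541 km/h.

Maximum speed ≈ 29.5 km/h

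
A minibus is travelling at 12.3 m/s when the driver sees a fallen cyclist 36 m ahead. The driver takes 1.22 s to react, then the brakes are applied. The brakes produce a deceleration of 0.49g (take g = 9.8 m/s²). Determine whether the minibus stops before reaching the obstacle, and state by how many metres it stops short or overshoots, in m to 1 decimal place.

Yes — it stops 5.2 m short of the obstacle

a = 0.49 × 9.8 = 4.802 m/s².
Reaction distance = 12.3000 × 1.22 = 15.006 m.
Braking distance = v²/(2a) = 151.290 / 9.604 = 15.753 m.
Total stopping distance = 15.006 + 15.753 = 30.759 m, vs 36 m available — it stops with 36 − 30.759 = 5.241 m to spare.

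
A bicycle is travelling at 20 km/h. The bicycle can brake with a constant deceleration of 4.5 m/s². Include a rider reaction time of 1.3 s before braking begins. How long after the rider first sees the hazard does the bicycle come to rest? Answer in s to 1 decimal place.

Total time ≈ 2.5 s

20 km/h ÷ 3.6 = 5.5556 m/s.
Braking time = v/a = 5.5556 / 4.500 = 1.235 s.
Total = 1.3 + 1.235 = 2.535 s.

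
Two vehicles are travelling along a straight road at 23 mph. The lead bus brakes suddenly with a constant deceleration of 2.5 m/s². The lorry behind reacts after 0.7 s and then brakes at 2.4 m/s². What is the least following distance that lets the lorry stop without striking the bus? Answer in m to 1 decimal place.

23 mph × 0.44704 = 10.2819 m/s.
Leader travels v²/(2a_L) = 105.717 / 5.000 = 21.143 m before stopping.
Follower covers v·t_r = 10.2819 × 0.7 = 7.197 m while reacting, then v²/(2a_F) = 105.717 / 4.800 = 22.024 m while braking, for a total of 7.197 + 22.024 = 29.221 m.
Since a_F ≤ a_L and the follower starts braking later, the follower is never slower than the leader, so the closest approach is when both have stopped.
Minimum gap = 29.221 − 21.143 = 8.078 m.

Minimum gap ≈ 8.1 m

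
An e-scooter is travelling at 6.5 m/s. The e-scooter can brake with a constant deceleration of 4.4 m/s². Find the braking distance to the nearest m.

Braking distance ≈ 5 m

Braking distance = v²/(2a) = 6.5000² / (2 × 4.400) = 42.250 / 8.800 = 4.801 m.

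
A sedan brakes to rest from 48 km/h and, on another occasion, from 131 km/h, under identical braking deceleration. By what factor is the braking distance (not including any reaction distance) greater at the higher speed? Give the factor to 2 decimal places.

Braking distance d = v²/(2a), so with a fixed, d ∝ v².
Factor = (131/48)² = 2.7292² = 7.4485.

Factor ≈ 7.45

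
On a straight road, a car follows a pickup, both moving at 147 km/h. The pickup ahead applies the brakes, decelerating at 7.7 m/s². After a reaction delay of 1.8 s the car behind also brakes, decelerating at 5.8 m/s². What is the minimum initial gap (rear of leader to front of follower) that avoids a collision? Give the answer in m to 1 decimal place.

147 km/h ÷ 3.6 = 40.8333 m/s.
Leader travels v²/(2a_L) = 1667.358 / 15.400 = 108.270 m before stopping.
Follower covers v·t_r = 40.8333 × 1.8 = 73.500 m while reacting, then v²/(2a_F) = 1667.358 / 11.600 = 143.738 m while braking, for a total of 73.500 + 143.738 = 217.238 m.
Since a_F ≤ a_L and the follower starts braking later, the follower is never slower than the leader, so the closest approach is when both have stopped.
Minimum gap = 217.238 − 108.270 = 108.968 m.

Minimum gap ≈ 109.0 m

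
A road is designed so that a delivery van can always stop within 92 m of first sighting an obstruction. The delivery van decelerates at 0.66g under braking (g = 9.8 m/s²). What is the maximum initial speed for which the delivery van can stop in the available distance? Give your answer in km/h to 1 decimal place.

Maximum speed ≈ 124.2 km/h

a = 0.66 × 9.8 = 6.468 m/s².
v²/(2a) = d ⇒ v = √(2 × 6.468 × 92) = √1190.11 = 34.4980 m/s.
34.4980 m/s × 3.6 = 124.193 km/h.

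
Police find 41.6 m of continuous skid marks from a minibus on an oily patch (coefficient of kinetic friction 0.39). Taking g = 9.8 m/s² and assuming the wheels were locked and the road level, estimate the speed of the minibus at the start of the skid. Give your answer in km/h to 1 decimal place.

Deceleration a = μg = 0.39 × 9.8 = 3.822 m/s².
v = √(2a·d) = √(2 × 3.822 × 41.6) = √317.990 = 17.8323 m/s.
= 17.8323 × 3.6 = 64.196 km/h.

Initial speed ≈ 64.2 km/h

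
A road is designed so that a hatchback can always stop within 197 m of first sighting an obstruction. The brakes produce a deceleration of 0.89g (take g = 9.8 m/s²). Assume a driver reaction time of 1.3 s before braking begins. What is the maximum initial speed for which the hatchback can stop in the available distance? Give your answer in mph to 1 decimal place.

a = 0.89 × 9.8 = 8.722 m/s².
Stopping distance: v·t_r + v²/(2a) = 197 with t_r = 1.3 s and a = 8.722 m/s².
So v² + 22.677 v − 3436.47 = 0.
Positive root: v = −a·t_r + √((a·t_r)² + 2a·d) = −11.339 + √(128.573 + 3436.47) = 48.3690 m/s.
48.3690 m/s ÷ 0.44704 = 108.198 mph.

Maximum speed ≈ 108.2 mph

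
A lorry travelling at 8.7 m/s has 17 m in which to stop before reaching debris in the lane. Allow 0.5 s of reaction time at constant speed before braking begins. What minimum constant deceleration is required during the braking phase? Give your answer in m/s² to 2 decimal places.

Required deceleration ≈ 2.99 m/s²

Distance covered during reaction = 8.7000 × 0.5 = 4.350 m.
Distance available for braking: 17 − 4.350 = 12.650 m.
v² = 2a·d ⇒ a = v²/(2d) = 8.7000² / (2 × 12.650) = 75.690 / 25.300 = 2.9917 m/s².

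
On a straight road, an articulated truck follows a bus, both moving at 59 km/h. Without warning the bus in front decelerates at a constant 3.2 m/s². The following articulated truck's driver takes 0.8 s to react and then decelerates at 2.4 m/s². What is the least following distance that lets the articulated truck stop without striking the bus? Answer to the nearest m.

Minimum gap ≈ 27 m

59 km/h ÷ 3.6 = 16.3889 m/s.
Leader travels v²/(2a_L) = 268.596 / 6.400 = 41.968 m before stopping.
Follower covers v·t_r = 16.3889 × 0.8 = 13.111 m while reacting, then v²/(2a_F) = 268.596 / 4.800 = 55.958 m while braking, for a total of 13.111 + 55.958 = 69.069 m.
Since a_F ≤ a_L and the follower starts braking later, the follower is never slower than the leader, so the closest approach is when both have stopped.
Minimum gap = 69.069 − 41.968 = 27.101 m.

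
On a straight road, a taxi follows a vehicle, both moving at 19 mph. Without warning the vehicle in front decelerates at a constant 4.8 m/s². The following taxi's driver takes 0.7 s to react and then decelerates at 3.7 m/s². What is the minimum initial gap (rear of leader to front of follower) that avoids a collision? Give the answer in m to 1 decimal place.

Minimum gap ≈ 8.2 m

19 mph × 0.44704 = 8.4938 m/s.
Leader travels v²/(2a_L) = 72.145 / 9.600 = 7.515 m before stopping.
Follower covers v·t_r = 8.4938 × 0.7 = 5.946 m while reacting, then v²/(2a_F) = 72.145 / 7.400 = 9.749 m while braking, for a total of 5.946 + 9.749 = 15.695 m.
Since a_F ≤ a_L and the follower starts braking later, the follower is never slower than the leader, so the closest approach is when both have stopped.
Minimum gap = 15.695 − 7.515 = 8.180 m.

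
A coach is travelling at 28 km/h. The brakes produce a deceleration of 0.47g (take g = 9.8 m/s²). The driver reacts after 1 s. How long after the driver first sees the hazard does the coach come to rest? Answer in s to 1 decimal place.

28 km/h ÷ 3.6 = 7.7778 m/s.
a = 0.47 × 9.8 = 4.606 m/s².
Braking time = v/a = 7.7778 / 4.606 = 1.689 s.
Total = 1 + 1.689 = 2.689 s.

Total time ≈ 2.7 s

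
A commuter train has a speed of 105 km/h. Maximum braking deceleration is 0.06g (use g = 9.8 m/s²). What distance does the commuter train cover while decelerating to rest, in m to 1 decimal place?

Braking distance ≈ 723.4 m

105 km/h ÷ 3.6 = 29.1667 m/s.
a = 0.06 × 9.8 = 0.588 m/s².
Braking distance = v²/(2a) = 29.1667² / (2 × 0.588) = 850.696 / 1.176 = 723.381 m.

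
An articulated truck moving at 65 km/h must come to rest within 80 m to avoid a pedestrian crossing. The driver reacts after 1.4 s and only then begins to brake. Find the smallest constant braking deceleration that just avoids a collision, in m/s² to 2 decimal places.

Required deceleration ≈ 2.98 m/s²

65 km/h ÷ 3.6 = 18.0556 m/s.
Distance covered during reaction = 18.0556 × 1.4 = 25.278 m.
Distance available for braking: 80 − 25.278 = 54.722 m.
v² = 2a·d ⇒ a = v²/(2d) = 18.0556² / (2 × 54.722) = 326.005 / 109.444 = 2.9787 m/s².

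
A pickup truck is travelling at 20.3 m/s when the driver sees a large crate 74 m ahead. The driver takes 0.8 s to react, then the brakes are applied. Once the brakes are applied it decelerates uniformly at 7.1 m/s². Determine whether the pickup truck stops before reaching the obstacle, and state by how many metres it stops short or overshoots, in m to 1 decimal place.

Yes — it stops 28.7 m short of the obstacle

Reaction distance = 20.3000 × 0.8 = 16.240 m.
Braking distance = v²/(2a) = 412.090 / 14.200 = 29.020 m.
Total stopping distance = 16.240 + 29.020 = 45.260 m, vs 74 m available — it stops with 74 − 45.260 = 28.740 m to spare.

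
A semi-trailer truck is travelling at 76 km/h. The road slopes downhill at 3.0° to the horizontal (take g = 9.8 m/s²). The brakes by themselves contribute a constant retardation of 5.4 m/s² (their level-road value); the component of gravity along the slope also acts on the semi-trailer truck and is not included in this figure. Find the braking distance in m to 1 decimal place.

76 km/h ÷ 3.6 = 21.1111 m/s.
Gravity along the downhill slope reduces the braking deceleration: a_eff = 5.400 − 9.8·sin 3.0° = 5.400 − 0.513 = 4.887 m/s².
Braking distance = v²/(2a) = 21.1111² / (2 × 4.887) = 445.679 / 9.774 = 45.598 m.

Braking distance ≈ 45.6 m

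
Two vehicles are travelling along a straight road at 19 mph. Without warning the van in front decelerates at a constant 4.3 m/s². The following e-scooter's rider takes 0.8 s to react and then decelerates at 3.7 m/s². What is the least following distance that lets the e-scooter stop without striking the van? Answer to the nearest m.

Minimum gap ≈ 8 m

19 mph × 0.44704 = 8.4938 m/s.
Leader travels v²/(2a_L) = 72.145 / 8.600 = 8.389 m before stopping.
Follower covers v·t_r = 8.4938 × 0.8 = 6.795 m while reacting, then v²/(2a_F) = 72.145 / 7.400 = 9.749 m while braking, for a total of 6.795 + 9.749 = 16.544 m.
Since a_F ≤ a_L and the follower starts braking later, the follower is never slower than the leader, so the closest approach is when both have stopped.
Minimum gap = 16.544 − 8.389 = 8.155 m.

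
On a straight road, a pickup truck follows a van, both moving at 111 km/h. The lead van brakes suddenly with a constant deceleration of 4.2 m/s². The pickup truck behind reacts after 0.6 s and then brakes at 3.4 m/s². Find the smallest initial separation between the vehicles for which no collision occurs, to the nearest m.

111 km/h ÷ 3.6 = 30.8333 m/s.
Leader travels v²/(2a_L) = 950.692 / 8.400 = 113.178 m before stopping.
Follower covers v·t_r = 30.8333 × 0.6 = 18.500 m while reacting, then v²/(2a_F) = 950.692 / 6.800 = 139.808 m while braking, for a total of 18.500 + 139.808 = 158.308 m.
Since a_F ≤ a_L and the follower starts braking later, the follower is never slower than the leader, so the closest approach is when both have stopped.
Minimum gap = 158.308 − 113.178 = 45.130 m.

Minimum gap ≈ 45 m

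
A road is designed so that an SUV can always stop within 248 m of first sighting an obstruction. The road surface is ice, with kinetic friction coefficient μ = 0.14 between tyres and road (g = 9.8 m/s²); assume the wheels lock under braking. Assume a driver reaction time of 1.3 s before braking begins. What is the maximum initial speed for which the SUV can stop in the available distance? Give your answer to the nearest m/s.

a = μg = 0.14 × 9.8 = 1.372 m/s².
Stopping distance: v·t_r + v²/(2a) = 248 with t_r = 1.3 s and a = 1.372 m/s².
So v² + 3.567 v − 680.51 = 0.
Positive root: v = −a·t_r + √((a·t_r)² + 2a·d) = −1.784 + √(3.183 + 680.51) = 24.3635 m/s.

Maximum speed ≈ 24 m/s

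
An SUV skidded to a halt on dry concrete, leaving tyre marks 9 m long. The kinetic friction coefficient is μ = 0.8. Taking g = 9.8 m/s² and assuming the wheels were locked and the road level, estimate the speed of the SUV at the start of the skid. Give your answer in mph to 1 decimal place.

Initial speed ≈ 26.6 mph

Deceleration a = μg = 0.8 × 9.8 = 7.840 m/s².
v = √(2a·d) = √(2 × 7.840 × 9) = √141.120 = 11.8794 m/s.
= 11.8794 ÷ 0.44704 = 26.573 mph.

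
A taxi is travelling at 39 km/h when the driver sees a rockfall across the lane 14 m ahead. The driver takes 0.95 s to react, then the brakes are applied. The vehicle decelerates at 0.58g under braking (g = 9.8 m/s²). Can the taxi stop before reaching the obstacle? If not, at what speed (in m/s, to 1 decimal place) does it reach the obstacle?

39 km/h ÷ 3.6 = 10.8333 m/s.
a = 0.58 × 9.8 = 5.684 m/s².
Reaction distance = 10.8333 × 0.95 = 10.292 m.
Braking distance needed to stop: v²/(2a) = 117.360 / 11.368 = 10.324 m, so total needed = 10.292 + 10.324 = 20.616 m > 14 m — it cannot stop.
Distance remaining when braking begins: 14 − 10.292 = 3.708 m.
v² = v₀² − 2a·d = 117.360 − 2 × 5.684 × 3.708 = 75.207 m²/s².
v = √75.207 = 8.672 m/s.

No — it strikes the obstacle at 8.7 m/s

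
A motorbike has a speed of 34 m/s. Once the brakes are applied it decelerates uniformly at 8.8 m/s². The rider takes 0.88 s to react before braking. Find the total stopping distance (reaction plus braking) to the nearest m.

Reaction distance = v·t_r = 34.0000 × 0.88 = 29.920 m.
Braking distance = v²/(2a) = 34.0000² / (2 × 8.800) = 1156.000 / 17.600 = 65.682 m.
Total = 29.920 + 65.682 = 95.602 m.

Total stopping distance ≈ 96 m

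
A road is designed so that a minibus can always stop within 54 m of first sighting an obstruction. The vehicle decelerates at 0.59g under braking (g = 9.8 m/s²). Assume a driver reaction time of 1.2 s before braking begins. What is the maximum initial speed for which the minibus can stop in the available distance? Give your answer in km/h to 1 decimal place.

a = 0.59 × 9.8 = 5.782 m/s².
Stopping distance: v·t_r + v²/(2a) = 54 with t_r = 1.2 s and a = 5.782 m/s².
So v² + 13.877 v − 624.46 = 0.
Positive root: v = −a·t_r + √((a·t_r)² + 2a·d) = −6.938 + √(48.136 + 624.46) = 18.9965 m/s.
18.9965 m/s × 3.6 = 68.387 km/h.

Maximum speed ≈ 68.4 km/h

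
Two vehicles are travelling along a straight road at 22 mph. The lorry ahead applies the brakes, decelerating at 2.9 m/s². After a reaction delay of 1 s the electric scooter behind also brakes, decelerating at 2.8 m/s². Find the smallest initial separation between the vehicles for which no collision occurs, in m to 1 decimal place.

22 mph × 0.44704 = 9.8349 m/s.
Leader travels v²/(2a_L) = 96.725 / 5.800 = 16.677 m before stopping.
Follower covers v·t_r = 9.8349 × 1 = 9.835 m while reacting, then v²/(2a_F) = 96.725 / 5.600 = 17.272 m while braking, for a total of 9.835 + 17.272 = 27.107 m.
Since a_F ≤ a_L and the follower starts braking later, the follower is never slower than the leader, so the closest approach is when both have stopped.
Minimum gap = 27.107 − 16.677 = 10.430 m.

Minimum gap ≈ 10.4 m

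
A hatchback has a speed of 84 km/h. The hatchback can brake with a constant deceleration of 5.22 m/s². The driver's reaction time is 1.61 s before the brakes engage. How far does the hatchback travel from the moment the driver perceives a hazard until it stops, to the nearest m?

84 km/h ÷ 3.6 = 23.3333 m/s.
Reaction distance = v·t_r = 23.3333 × 1.61 = 37.567 m.
Braking distance = v²/(2a) = 23.3333² / (2 × 5.220) = 544.443 / 10.440 = 52.150 m.
Total = 37.567 + 52.150 = 89.717 m.

Total stopping distance ≈ 90 m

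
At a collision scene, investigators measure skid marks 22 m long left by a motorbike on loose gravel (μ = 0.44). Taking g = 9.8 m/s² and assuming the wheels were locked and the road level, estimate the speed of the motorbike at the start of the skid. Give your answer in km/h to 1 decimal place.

Initial speed ≈ 49.6 km/h

Deceleration a = μg = 0.44 × 9.8 = 4.312 m/s².
v = √(2a·d) = √(2 × 4.312 × 22) = √189.728 = 13.7742 m/s.
= 13.7742 × 3.6 = 49.587 km/h.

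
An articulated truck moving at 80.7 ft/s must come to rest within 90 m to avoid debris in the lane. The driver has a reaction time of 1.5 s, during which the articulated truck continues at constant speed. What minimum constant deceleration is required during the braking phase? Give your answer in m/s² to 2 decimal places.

Required deceleration ≈ 5.70 m/s²

80.7 ft/s × 0.3048 = 24.5974 m/s.
Distance covered during reaction = 24.5974 × 1.5 = 36.896 m.
Distance available for braking: 90 − 36.896 = 53.104 m.
v² = 2a·d ⇒ a = v²/(2d) = 24.5974² / (2 × 53.104) = 605.032 / 106.208 = 5.6967 m/s².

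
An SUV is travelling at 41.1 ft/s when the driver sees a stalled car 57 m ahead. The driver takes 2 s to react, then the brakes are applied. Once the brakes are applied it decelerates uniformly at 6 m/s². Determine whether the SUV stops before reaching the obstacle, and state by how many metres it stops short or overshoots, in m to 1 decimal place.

Yes — it stops 18.9 m short of the obstacle

41.1 ft/s × 0.3048 = 12.5273 m/s.
Reaction distance = 12.5273 × 2 = 25.055 m.
Braking distance = v²/(2a) = 156.933 / 12.000 = 13.078 m.
Total stopping distance = 25.055 + 13.078 = 38.133 m, vs 57 m available — it stops with 57 − 38.133 = 18.867 m to spare.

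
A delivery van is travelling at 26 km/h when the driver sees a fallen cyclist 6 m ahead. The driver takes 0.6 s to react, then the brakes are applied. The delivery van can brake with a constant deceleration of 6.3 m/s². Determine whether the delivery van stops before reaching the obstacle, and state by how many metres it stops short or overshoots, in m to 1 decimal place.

No — it overshoots by 2.5 m

26 km/h ÷ 3.6 = 7.2222 m/s.
Reaction distance = 7.2222 × 0.6 = 4.333 m.
Braking distance = v²/(2a) = 52.160 / 12.600 = 4.140 m.
Total stopping distance = 4.333 + 4.140 = 8.473 m, vs 6 m available — it cannot stop in time and overshoots by 8.473 − 6 = 2.473 m.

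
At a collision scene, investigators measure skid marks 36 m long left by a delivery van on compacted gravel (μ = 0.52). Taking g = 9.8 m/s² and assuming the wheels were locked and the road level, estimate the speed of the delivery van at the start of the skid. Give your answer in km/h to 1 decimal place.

Initial speed ≈ 69.0 km/h

Deceleration a = μg = 0.52 × 9.8 = 5.096 m/s².
v = √(2a·d) = √(2 × 5.096 × 36) = √366.912 = 19.1549 m/s.
= 19.1549 × 3.6 = 68.958 km/h.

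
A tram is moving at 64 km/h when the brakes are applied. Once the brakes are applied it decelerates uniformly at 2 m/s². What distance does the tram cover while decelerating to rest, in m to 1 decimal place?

64 km/h ÷ 3.6 = 17.7778 m/s.
Braking distance = v²/(2a) = 17.7778² / (2 × 2.000) = 316.050 / 4.000 = 79.013 m.

Braking distance ≈ 79.0 m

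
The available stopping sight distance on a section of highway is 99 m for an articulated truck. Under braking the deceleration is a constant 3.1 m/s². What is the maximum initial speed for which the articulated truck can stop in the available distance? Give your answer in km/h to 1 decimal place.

Maximum speed ≈ 89.2 km/h

v²/(2a) = d ⇒ v = √(2 × 3.100 × 99) = √613.80 = 24.7750 m/s.
24.7750 m/s × 3.6 = 89.190 km/h.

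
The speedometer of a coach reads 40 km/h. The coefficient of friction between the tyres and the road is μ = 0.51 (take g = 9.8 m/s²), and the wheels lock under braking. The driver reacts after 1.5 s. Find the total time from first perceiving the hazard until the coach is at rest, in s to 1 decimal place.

40 km/h ÷ 3.6 = 11.1111 m/s.
a = μg = 0.51 × 9.8 = 4.998 m/s².
Braking time = v/a = 11.1111 / 4.998 = 2.223 s.
Total = 1.5 + 2.223 = 3.723 s.

Total time ≈ 3.7 s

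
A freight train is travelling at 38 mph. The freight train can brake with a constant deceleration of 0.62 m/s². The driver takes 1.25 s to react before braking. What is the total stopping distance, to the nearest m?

38 mph × 0.44704 = 16.9875 m/s.
Reaction distance = v·t_r = 16.9875 × 1.25 = 21.234 m.
Braking distance = v²/(2a) = 16.9875² / (2 × 0.620) = 288.575 / 1.240 = 232.722 m.
Total = 21.234 + 232.722 = 253.956 m.

Total stopping distance ≈ 254 m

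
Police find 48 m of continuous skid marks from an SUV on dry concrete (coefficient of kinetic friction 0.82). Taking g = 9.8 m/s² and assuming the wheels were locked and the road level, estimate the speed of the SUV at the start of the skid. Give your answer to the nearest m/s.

Deceleration a = μg = 0.82 × 9.8 = 8.036 m/s².
v = √(2a·d) = √(2 × 8.036 × 48) = √771.456 = 27.7751 m/s.

Initial speed ≈ 28 m/s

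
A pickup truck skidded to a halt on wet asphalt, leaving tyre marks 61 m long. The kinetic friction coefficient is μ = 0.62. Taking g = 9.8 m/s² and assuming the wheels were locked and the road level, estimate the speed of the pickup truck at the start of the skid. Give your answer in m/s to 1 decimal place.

Initial speed ≈ 27.2 m/s

Deceleration a = μg = 0.62 × 9.8 = 6.076 m/s².
v = √(2a·d) = √(2 × 6.076 × 61) = √741.272 = 27.2263 m/s.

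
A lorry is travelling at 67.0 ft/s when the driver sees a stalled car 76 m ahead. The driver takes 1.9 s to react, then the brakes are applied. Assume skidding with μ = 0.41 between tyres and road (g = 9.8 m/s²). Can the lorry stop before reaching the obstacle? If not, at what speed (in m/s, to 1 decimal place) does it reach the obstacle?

No — it strikes the obstacle at 10.9 m/s

67 ft/s × 0.3048 = 20.4216 m/s.
a = μg = 0.41 × 9.8 = 4.018 m/s².
Reaction distance = 20.4216 × 1.9 = 38.801 m.
Braking distance needed to stop: v²/(2a) = 417.042 / 8.036 = 51.897 m, so total needed = 38.801 + 51.897 = 90.698 m > 76 m — it cannot stop.
Distance remaining when braking begins: 76 − 38.801 = 37.199 m.
v² = v₀² − 2a·d = 417.042 − 2 × 4.018 × 37.199 = 118.111 m²/s².
v = √118.111 = 10.868 m/s.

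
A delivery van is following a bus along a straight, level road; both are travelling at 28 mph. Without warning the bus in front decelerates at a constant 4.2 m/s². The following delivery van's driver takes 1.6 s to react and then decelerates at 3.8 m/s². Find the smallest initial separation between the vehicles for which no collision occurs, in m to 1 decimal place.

28 mph × 0.44704 = 12.5171 m/s.
Leader travels v²/(2a_L) = 156.678 / 8.400 = 18.652 m before stopping.
Follower covers v·t_r = 12.5171 × 1.6 = 20.027 m while reacting, then v²/(2a_F) = 156.678 / 7.600 = 20.616 m while braking, for a total of 20.027 + 20.616 = 40.643 m.
Since a_F ≤ a_L and the follower starts braking later, the follower is never slower than the leader, so the closest approach is when both have stopped.
Minimum gap = 40.643 − 18.652 = 21.991 m.

Minimum gap ≈ 22.0 m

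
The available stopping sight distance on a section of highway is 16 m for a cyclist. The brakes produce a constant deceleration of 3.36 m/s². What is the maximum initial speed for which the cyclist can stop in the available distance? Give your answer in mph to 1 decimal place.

Maximum speed ≈ 23.2 mph

v²/(2a) = d ⇒ v = √(2 × 3.360 × 16) = √107.52 = 10.3692 m/s.
10.3692 m/s ÷ 0.44704 = 23.195 mph.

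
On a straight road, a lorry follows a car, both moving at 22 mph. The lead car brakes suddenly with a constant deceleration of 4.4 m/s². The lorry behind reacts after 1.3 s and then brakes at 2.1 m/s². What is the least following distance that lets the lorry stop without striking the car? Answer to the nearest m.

22 mph × 0.44704 = 9.8349 m/s.
Leader travels v²/(2a_L) = 96.725 / 8.800 = 10.991 m before stopping.
Follower covers v·t_r = 9.8349 × 1.3 = 12.785 m while reacting, then v²/(2a_F) = 96.725 / 4.200 = 23.030 m while braking, for a total of 12.785 + 23.030 = 35.815 m.
Since a_F ≤ a_L and the follower starts braking later, the follower is never slower than the leader, so the closest approach is when both have stopped.
Minimum gap = 35.815 − 10.991 = 24.824 m.

Minimum gap ≈ 25 m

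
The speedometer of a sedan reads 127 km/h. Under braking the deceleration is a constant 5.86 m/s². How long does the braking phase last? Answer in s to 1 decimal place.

Braking time ≈ 6.0 s

127 km/h ÷ 3.6 = 35.2778 m/s.
Braking time = v/a = 35.2778 / 5.860 = 6.020 s.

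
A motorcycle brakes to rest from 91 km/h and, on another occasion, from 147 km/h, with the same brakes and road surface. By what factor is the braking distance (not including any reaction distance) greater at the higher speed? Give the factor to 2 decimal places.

Braking distance d = v²/(2a), so with a fixed, d ∝ v².
Factor = (147/91)² = 1.6154² = 2.6095.

Factor ≈ 2.61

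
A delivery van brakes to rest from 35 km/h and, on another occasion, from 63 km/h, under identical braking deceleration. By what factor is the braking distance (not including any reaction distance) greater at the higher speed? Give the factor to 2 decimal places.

Factor ≈ 3.24

Braking distance d = v²/(2a), so with a fixed, d ∝ v².
Factor = (63/35)² = 1.8000² = 3.2400.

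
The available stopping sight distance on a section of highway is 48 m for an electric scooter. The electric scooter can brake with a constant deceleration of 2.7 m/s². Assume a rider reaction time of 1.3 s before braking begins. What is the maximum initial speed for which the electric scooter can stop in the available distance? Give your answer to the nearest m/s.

Maximum speed ≈ 13 m/s

Stopping distance: v·t_r + v²/(2a) = 48 with t_r = 1.3 s and a = 2.700 m/s².
So v² + 7.020 v − 259.20 = 0.
Positive root: v = −a·t_r + √((a·t_r)² + 2a·d) = −3.510 + √(12.320 + 259.20) = 12.9679 m/s.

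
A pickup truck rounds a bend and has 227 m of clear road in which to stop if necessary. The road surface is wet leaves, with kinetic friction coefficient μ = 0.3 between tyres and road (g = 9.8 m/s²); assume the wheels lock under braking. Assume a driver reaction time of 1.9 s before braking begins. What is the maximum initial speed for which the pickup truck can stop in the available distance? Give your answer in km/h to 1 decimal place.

a = μg = 0.3 × 9.8 = 2.940 m/s².
Stopping distance: v·t_r + v²/(2a) = 227 with t_r = 1.9 s and a = 2.940 m/s².
So v² + 11.172 v − 1334.76 = 0.
Positive root: v = −a·t_r + √((a·t_r)² + 2a·d) = −5.586 + √(31.203 + 1334.76) = 31.3729 m/s.
31.3729 m/s × 3.6 = 112.942 km/h.

Maximum speed ≈ 112.9 km/h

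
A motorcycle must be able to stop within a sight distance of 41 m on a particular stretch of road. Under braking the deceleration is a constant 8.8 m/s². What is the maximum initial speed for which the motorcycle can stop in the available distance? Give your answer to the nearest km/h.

v²/(2a) = d ⇒ v = √(2 × 8.800 × 41) = √721.60 = 26.8626 m/s.
26.8626 m/s × 3.6 = 96.705 km/h.

Maximum speed ≈ 97 km/h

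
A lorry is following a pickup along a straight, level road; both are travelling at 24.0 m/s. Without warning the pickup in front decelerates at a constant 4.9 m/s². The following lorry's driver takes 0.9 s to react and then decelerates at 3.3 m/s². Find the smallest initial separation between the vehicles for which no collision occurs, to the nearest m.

Leader travels v²/(2a_L) = 576.000 / 9.800 = 58.776 m before stopping.
Follower covers v·t_r = 24.0000 × 0.9 = 21.600 m while reacting, then v²/(2a_F) = 576.000 / 6.600 = 87.273 m while braking, for a total of 21.600 + 87.273 = 108.873 m.
Since a_F ≤ a_L and the follower starts braking later, the follower is never slower than the leader, so the closest approach is when both have stopped.
Minimum gap = 108.873 − 58.776 = 50.097 m.

Minimum gap ≈ 50 m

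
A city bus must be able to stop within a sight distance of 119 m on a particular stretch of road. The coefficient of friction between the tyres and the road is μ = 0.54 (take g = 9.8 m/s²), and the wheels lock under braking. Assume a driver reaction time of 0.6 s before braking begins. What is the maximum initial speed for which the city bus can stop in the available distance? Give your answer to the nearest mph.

a = μg = 0.54 × 9.8 = 5.292 m/s².
Stopping distance: v·t_r + v²/(2a) = 119 with t_r = 0.6 s and a = 5.292 m/s².
So v² + 6.350 v − 1259.50 = 0.
Positive root: v = −a·t_r + √((a·t_r)² + 2a·d) = −3.175 + √(10.081 + 1259.50) = 32.4562 m/s.
32.4562 m/s ÷ 0.44704 = 72.602 mph.

Maximum speed ≈ 73 mph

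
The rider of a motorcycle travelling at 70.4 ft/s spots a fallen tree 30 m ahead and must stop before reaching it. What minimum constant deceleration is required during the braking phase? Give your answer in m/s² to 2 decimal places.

Required deceleration ≈ 7.67 m/s²

70.4 ft/s × 0.3048 = 21.4579 m/s.
v² = 2a·d ⇒ a = v²/(2d) = 21.4579² / (2 × 30.000) = 460.441 / 60.000 = 7.6740 m/s².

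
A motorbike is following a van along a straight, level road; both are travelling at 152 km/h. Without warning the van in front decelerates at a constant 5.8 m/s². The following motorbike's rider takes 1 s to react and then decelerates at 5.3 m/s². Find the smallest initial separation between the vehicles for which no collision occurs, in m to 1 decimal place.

Minimum gap ≈ 56.7 m

152 km/h ÷ 3.6 = 42.2222 m/s.
Leader travels v²/(2a_L) = 1782.714 / 11.600 = 153.682 m before stopping.
Follower covers v·t_r = 42.2222 × 1 = 42.222 m while reacting, then v²/(2a_F) = 1782.714 / 10.600 = 168.181 m while braking, for a total of 42.222 + 168.181 = 210.403 m.
Since a_F ≤ a_L and the follower starts braking later, the follower is never slower than the leader, so the closest approach is when both have stopped.
Minimum gap = 210.403 − 153.682 = 56.721 m.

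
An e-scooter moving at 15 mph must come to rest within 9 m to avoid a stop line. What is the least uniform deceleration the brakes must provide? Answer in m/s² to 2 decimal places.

15 mph × 0.44704 = 6.7056 m/s.
v² = 2a·d ⇒ a = v²/(2d) = 6.7056² / (2 × 9.000) = 44.965 / 18.000 = 2.4981 m/s².

Required deceleration ≈ 2.50 m/s²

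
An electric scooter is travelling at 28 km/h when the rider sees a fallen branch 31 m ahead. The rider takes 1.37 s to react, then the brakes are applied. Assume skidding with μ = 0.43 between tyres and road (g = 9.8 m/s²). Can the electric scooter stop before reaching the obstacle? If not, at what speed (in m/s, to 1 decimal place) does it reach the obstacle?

28 km/h ÷ 3.6 = 7.7778 m/s.
a = μg = 0.43 × 9.8 = 4.214 m/s².
Reaction distance = 7.7778 × 1.37 = 10.656 m.
Braking distance = v²/(2a) = 60.494 / 8.428 = 7.178 m.
Total stopping distance = 10.656 + 7.178 = 17.834 m, vs 31 m available — it stops with 31 − 17.834 = 13.166 m to spare.

Yes — it stops about 13.2 m short of the obstacle, so it never reaches it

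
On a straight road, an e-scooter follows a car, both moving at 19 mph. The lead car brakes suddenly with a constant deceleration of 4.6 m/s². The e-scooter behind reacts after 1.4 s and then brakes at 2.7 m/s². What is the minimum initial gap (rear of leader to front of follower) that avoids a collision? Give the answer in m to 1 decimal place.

Minimum gap ≈ 17.4 m

19 mph × 0.44704 = 8.4938 m/s.
Leader travels v²/(2a_L) = 72.145 / 9.200 = 7.842 m before stopping.
Follower covers v·t_r = 8.4938 × 1.4 = 11.891 m while reacting, then v²/(2a_F) = 72.145 / 5.400 = 13.360 m while braking, for a total of 11.891 + 13.360 = 25.251 m.
Since a_F ≤ a_L and the follower starts braking later, the follower is never slower than the leader, so the closest approach is when both have stopped.
Minimum gap = 25.251 − 7.842 = 17.409 m.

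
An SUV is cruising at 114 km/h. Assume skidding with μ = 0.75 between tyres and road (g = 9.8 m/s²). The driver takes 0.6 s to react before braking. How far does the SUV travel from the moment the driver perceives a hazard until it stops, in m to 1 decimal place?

114 km/h ÷ 3.6 = 31.6667 m/s.
a = μg = 0.75 × 9.8 = 7.350 m/s².
Reaction distance = v·t_r = 31.6667 × 0.6 = 19.000 m.
Braking distance = v²/(2a) = 31.6667² / (2 × 7.350) = 1002.780 / 14.700 = 68.216 m.
Total = 19.000 + 68.216 = 87.216 m.

Total stopping distance ≈ 87.2 m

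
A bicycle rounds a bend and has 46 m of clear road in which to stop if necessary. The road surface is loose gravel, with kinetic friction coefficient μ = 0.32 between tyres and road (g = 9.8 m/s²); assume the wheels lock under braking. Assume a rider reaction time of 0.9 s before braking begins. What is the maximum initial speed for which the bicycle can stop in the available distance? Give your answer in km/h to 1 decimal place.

a = μg = 0.32 × 9.8 = 3.136 m/s².
Stopping distance: v·t_r + v²/(2a) = 46 with t_r = 0.9 s and a = 3.136 m/s².
So v² + 5.645 v − 288.51 = 0.
Positive root: v = −a·t_r + √((a·t_r)² + 2a·d) = −2.822 + √(7.964 + 288.51) = 14.3964 m/s.
14.3964 m/s × 3.6 = 51.827 km/h.

Maximum speed ≈ 51.8 km/h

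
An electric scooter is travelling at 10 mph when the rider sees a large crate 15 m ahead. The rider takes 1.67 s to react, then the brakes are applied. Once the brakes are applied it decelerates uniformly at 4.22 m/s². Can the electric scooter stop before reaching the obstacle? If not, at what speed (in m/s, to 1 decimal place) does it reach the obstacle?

Yes — it stops about 5.2 m short of the obstacle, so it never reaches it

10 mph × 0.44704 = 4.4704 m/s.
Reaction distance = 4.4704 × 1.67 = 7.466 m.
Braking distance = v²/(2a) = 19.984 / 8.440 = 2.368 m.
Total stopping distance = 7.466 + 2.368 = 9.834 m, vs 15 m available — it stops with 15 − 9.834 = 5.166 m to spare.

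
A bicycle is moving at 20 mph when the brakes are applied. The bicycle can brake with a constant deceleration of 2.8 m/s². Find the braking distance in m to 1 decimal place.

20 mph × 0.44704 = 8.9408 m/s.
Braking distance = v²/(2a) = 8.9408² / (2 × 2.800) = 79.938 / 5.600 = 14.275 m.

Braking distance ≈ 14.3 m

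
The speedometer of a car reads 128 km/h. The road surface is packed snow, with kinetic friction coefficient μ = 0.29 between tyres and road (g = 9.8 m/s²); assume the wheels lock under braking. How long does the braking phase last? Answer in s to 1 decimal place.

128 km/h ÷ 3.6 = 35.5556 m/s.
a = μg = 0.29 × 9.8 = 2.842 m/s².
Braking time = v/a = 35.5556 / 2.842 = 12.511 s.

Braking time ≈ 12.5 s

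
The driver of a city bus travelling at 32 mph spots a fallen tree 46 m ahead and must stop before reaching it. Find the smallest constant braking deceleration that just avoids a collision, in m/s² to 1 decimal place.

Required deceleration ≈ 2.2 m/s²

32 mph × 0.44704 = 14.3053 m/s.
v² = 2a·d ⇒ a = v²/(2d) = 14.3053² / (2 × 46.000) = 204.642 / 92.000 = 2.2244 m/s².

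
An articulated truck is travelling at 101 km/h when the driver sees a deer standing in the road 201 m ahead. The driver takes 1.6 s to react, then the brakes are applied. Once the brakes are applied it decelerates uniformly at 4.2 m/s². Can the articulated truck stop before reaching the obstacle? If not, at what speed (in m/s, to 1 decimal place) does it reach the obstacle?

Yes — it stops about 62.4 m short of the obstacle, so it never reaches it

101 km/h ÷ 3.6 = 28.0556 m/s.
Reaction distance = 28.0556 × 1.6 = 44.889 m.
Braking distance = v²/(2a) = 787.117 / 8.400 = 93.704 m.
Total stopping distance = 44.889 + 93.704 = 138.593 m, vs 201 m available — it stops with 201 − 138.593 = 62.407 m to spare.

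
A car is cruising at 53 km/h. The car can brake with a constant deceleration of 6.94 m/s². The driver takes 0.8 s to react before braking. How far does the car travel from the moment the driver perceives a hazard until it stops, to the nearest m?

53 km/h ÷ 3.6 = 14.7222 m/s.
Reaction distance = v·t_r = 14.7222 × 0.8 = 11.778 m.
Braking distance = v²/(2a) = 14.7222² / (2 × 6.940) = 216.743 / 13.880 = 15.615 m.
Total = 11.778 + 15.615 = 27.393 m.

Total stopping distance ≈ 27 m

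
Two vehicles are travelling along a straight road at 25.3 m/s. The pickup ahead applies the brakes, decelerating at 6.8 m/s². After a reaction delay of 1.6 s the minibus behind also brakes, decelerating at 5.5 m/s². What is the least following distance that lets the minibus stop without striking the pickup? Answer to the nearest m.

Leader travels v²/(2a_L) = 640.090 / 13.600 = 47.065 m before stopping.
Follower covers v·t_r = 25.3000 × 1.6 = 40.480 m while reacting, then v²/(2a_F) = 640.090 / 11.000 = 58.190 m while braking, for a total of 40.480 + 58.190 = 98.670 m.
Since a_F ≤ a_L and the follower starts braking later, the follower is never slower than the leader, so the closest approach is when both have stopped.
Minimum gap = 98.670 − 47.065 = 51.605 m.

Minimum gap ≈ 52 m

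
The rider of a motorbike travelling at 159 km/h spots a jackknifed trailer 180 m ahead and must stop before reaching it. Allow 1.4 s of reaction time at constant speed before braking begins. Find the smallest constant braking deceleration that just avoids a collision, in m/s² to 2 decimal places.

159 km/h ÷ 3.6 = 44.1667 m/s.
Distance covered during reaction = 44.1667 × 1.4 = 61.833 m.
Distance available for braking: 180 − 61.833 = 118.167 m.
v² = 2a·d ⇒ a = v²/(2d) = 44.1667² / (2 × 118.167) = 1950.697 / 236.334 = 8.2540 m/s².

Required deceleration ≈ 8.25 m/s²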